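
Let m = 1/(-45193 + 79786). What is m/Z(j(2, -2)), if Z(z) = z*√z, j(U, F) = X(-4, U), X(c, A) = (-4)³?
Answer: I/17711616 ≈ 5.646e-8*I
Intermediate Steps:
X(c, A) = -64
j(U, F) = -64
m = 1/34593 ≈ 2.8908e-5
Z(z) = z^(3/2)
m/Z(j(2, -2)) = 1/(34593*((-64)^(3/2))) = 1/(34593*((-512*I))) = (I/512)/34593 = I/17711616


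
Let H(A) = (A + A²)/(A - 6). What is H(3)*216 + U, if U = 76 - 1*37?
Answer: -825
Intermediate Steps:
U = 39 (U = 76 - 37 = 39)
H(A) = (A + A²)/(-6 + A)
H(3)*216 + U = (3*(1 + 3)/(-6 + 3))*216 + 39 = (3*4/(-3))*216 + 39 = (3*(-⅓)*4)*216 + 39 = -4*216 + 39 = -864 + 39 = -825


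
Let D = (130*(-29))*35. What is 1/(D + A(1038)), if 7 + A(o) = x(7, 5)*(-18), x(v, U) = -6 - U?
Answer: -1/131759 ≈ -7.5896e-6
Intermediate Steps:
A(o) = 191 (A(o) = -7 + (-6 - 1*5)*(-18) = -7 + (-6 - 5)*(-18) = -7 - 11*(-18) = -7 + 198 = 191)
D = -131950 (D = -3770*35 = -131950)
1/(D + A(1038)) = 1/(-131950 + 191) = 1/(-131759) = -1/131759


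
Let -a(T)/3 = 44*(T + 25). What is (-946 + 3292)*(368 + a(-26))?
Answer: 1173000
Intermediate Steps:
a(T) = -3300 - 132*T (a(T) = -132*(T + 25) = -132*(25 + T) = -3*(1100 + 44*T) = -3300 - 132*T)
(-946 + 3292)*(368 + a(-26)) = (-946 + 3292)*(368 + (-3300 - 132*(-26))) = 2346*(368 + (-3300 + 3432)) = 2346*(368 + 132) = 2346*500 = 1173000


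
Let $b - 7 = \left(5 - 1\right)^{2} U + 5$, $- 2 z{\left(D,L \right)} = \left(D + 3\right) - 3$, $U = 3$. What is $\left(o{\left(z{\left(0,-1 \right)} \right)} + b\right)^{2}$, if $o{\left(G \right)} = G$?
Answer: $3600$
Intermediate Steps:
$z{\left(D,L \right)} = - \frac{D}{2}$ ($z{\left(D,L \right)} = - \frac{\left(D + 3\right) - 3}{2} = - \frac{\left(3 + D\right) - 3}{2} = - \frac{D}{2}$)
$b = 60$ ($b = 7 + \left(\left(5 - 1\right)^{2} \cdot 3 + 5\right) = 7 + \left(4^{2} \cdot 3 + 5\right) = 7 + \left(16 \cdot 3 + 5\right) = 7 + \left(48 + 5\right) = 7 + 53 = 60$)
$\left(o{\left(z{\left(0,-1 \right)} \right)} + b\right)^{2} = \left(\left(- \frac{1}{2}\right) 0 + 60\right)^{2} = \left(0 + 60\right)^{2} = 60^{2} = 3600$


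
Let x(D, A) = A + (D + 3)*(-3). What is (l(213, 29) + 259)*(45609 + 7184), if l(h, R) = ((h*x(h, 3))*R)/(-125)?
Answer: 42409039244/25 ≈ 1.6964e+9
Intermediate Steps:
x(D, A) = -9 + A - 3*D (x(D, A) = A + (3 + D)*(-3) = A + (-9 - 3*D) = -9 + A - 3*D)
l(h, R) = -R*h*(-6 - 3*h)/125 (l(h, R) = ((h*(-9 + 3 - 3*h))*R)/(-125) = ((h*(-6 - 3*h))*R)*(-1/125) = (R*h*(-6 - 3*h))*(-1/125) = -R*h*(-6 - 3*h)/125)
(l(213, 29) + 259)*(45609 + 7184) = ((3/125)*29*213*(2 + 213) + 259)*(45609 + 7184) = ((3/125)*29*213*215 + 259)*52793 = (796833/25 + 259)*52793 = (803308/25)*52793 = 42409039244/25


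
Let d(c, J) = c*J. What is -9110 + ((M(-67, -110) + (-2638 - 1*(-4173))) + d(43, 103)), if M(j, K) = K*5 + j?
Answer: -3763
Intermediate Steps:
d(c, J) = J*c
M(j, K) = j + 5*K (M(j, K) = 5*K + j = j + 5*K)
-9110 + ((M(-67, -110) + (-2638 - 1*(-4173))) + d(43, 103)) = -9110 + (((-67 + 5*(-110)) + (-2638 - 1*(-4173))) + 103*43) = -9110 + (((-67 - 550) + (-2638 + 4173)) + 4429) = -9110 + ((-617 + 1535) + 4429) = -9110 + (918 + 4429) = -9110 + 5347 = -3763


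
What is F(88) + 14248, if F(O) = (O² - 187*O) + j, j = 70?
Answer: 5606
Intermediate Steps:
F(O) = 70 + O² - 187*O (F(O) = (O² - 187*O) + 70 = 70 + O² - 187*O)
F(88) + 14248 = (70 + 88² - 187*88) + 14248 = (70 + 7744 - 16456) + 14248 = -8642 + 14248 = 5606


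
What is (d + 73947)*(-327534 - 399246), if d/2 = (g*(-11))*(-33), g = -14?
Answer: -46356208740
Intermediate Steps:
d = -10164 (d = 2*(-14*(-11)*(-33)) = 2*(154*(-33)) = 2*(-5082) = -10164)
(d + 73947)*(-327534 - 399246) = (-10164 + 73947)*(-327534 - 399246) = 63783*(-726780) = -46356208740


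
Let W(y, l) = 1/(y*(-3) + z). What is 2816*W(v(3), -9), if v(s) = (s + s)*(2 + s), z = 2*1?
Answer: -32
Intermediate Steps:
z = 2
v(s) = 2*s*(2 + s) (v(s) = (2*s)*(2 + s) = 2*s*(2 + s))
W(y, l) = 1/(2 - 3*y) (W(y, l) = 1/(y*(-3) + 2) = 1/(-3*y + 2) = 1/(2 - 3*y))
2816*W(v(3), -9) = 2816*(-1/(-2 + 3*(2*3*(2 + 3)))) = 2816*(-1/(-2 + 3*(2*3*5))) = 2816*(-1/(-2 + 3*30)) = 2816*(-1/(-2 + 90)) = 2816*(-1/88) = -32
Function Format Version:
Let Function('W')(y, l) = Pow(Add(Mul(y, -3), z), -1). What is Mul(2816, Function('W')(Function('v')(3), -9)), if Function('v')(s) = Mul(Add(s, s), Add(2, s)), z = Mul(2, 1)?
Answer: -32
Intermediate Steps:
z = 2
Function('v')(s) = Mul(2, s, Add(2, s)) (Function('v')(s) = Mul(Mul(2, s), Add(2, s)) = Mul(2, s, Add(2, s)))
Function('W')(y, l) = Pow(Add(2, Mul(-3, y)), -1) (Function('W')(y, l) = Pow(Add(Mul(y, -3), 2), -1) = Pow(Add(Mul(-3, y), 2), -1) = Pow(Add(2, Mul(-3, y)), -1))
Mul(2816, Function('W')(Function('v')(3), -9)) = Mul(2816, Mul(-1, Pow(Add(-2, Mul(3, Mul(2, 3, Add(2, 3)))), -1))) = Mul(2816, Mul(-1, Pow(Add(-2, Mul(3, Mul(2, 3, 5))), -1))) = Mul(2816, Mul(-1, Pow(Add(-2, Mul(3, 30)), -1))) = Mul(2816, Mul(-1, Pow(Add(-2, 90), -1))) = Mul(2816, Mul(-1, Pow(88, -1))) = Mul(2816, Mul(-1, Rational(1, 88))) = Mul(2816, Rational(-1, 88)) = -32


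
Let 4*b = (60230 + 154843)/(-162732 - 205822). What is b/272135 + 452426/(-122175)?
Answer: -36301379995875587/9802974318294600 ≈ -3.7031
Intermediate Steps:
b = -215073/1474216 (b = ((60230 + 154843)/(-162732 - 205822))/4 = (215073/(-368554))/4 = (215073*(-1/368554))/4 = (1/4)*(-215073/368554) = -215073/1474216 ≈ -0.14589)
b/272135 + 452426/(-122175) = -215073/1474216/272135 + 452426/(-122175) = -215073/1474216*1/272135 + 452426*(-1/122175) = -215073/401185771160 - 452426/122175 = -36301379995875587/9802974318294600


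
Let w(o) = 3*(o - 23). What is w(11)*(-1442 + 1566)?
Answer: -4464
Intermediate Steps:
w(o) = -69 + 3*o (w(o) = 3*(-23 + o) = -69 + 3*o)
w(11)*(-1442 + 1566) = (-69 + 3*11)*(-1442 + 1566) = (-69 + 33)*124 = -36*124 = -4464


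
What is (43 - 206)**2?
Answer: 26569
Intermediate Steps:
(43 - 206)**2 = (-163)**2 = 26569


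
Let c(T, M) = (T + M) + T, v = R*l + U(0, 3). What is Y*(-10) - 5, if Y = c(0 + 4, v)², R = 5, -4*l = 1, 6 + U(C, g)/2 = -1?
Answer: -4245/8 ≈ -530.63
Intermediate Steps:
U(C, g) = -14 (U(C, g) = -12 + 2*(-1) = -12 - 2 = -14)
l = -¼ (l = -¼*1 = -¼ ≈ -0.25000)
v = -61/4 (v = 5*(-¼) - 14 = -5/4 - 14 = -61/4 ≈ -15.250)
c(T, M) = M + 2*T (c(T, M) = (M + T) + T = M + 2*T)
Y = 841/16 (Y = (-61/4 + 2*(0 + 4))² = (-61/4 + 2*4)² = (-61/4 + 8)² = (-29/4)² = 841/16 ≈ 52.563)
Y*(-10) - 5 = (841/16)*(-10) - 5 = -4205/8 - 5 = -4245/8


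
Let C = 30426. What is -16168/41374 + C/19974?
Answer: 77992141/68867023 ≈ 1.1325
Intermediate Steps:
-16168/41374 + C/19974 = -16168/41374 + 30426/19974 = -16168*1/41374 + 30426*(1/19974) = -8084/20687 + 5071/3329 = 77992141/68867023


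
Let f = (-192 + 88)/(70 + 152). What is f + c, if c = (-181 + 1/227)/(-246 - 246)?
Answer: -69279/688718 ≈ -0.10059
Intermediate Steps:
c = 20543/55842 (c = (-181 + 1/227)/(-492) = -41086/227*(-1/492) = 20543/55842 ≈ 0.36788)
f = -52/111 (f = -104/222 = -104*1/222 = -52/111 ≈ -0.46847)
f + c = -52/111 + 20543/55842 = -69279/688718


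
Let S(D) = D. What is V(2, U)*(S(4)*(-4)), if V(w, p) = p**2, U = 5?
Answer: -400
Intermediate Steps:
V(2, U)*(S(4)*(-4)) = 5**2*(4*(-4)) = 25*(-16) = -400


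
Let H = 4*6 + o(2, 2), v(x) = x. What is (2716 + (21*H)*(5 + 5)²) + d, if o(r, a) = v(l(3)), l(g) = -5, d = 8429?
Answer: 51045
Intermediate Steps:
o(r, a) = -5
H = 19 (H = 4*6 - 5 = 24 - 5 = 19)
(2716 + (21*H)*(5 + 5)²) + d = (2716 + (21*19)*(5 + 5)²) + 8429 = (2716 + 399*10²) + 8429 = (2716 + 399*100) + 8429 = (2716 + 39900) + 8429 = 42616 + 8429 = 51045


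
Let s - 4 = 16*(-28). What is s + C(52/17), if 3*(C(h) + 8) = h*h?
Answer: -389180/867 ≈ -448.88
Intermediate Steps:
C(h) = -8 + h²/3 (C(h) = -8 + (h*h)/3 = -8 + h²/3)
s = -444 (s = 4 + 16*(-28) = 4 - 448 = -444)
s + C(52/17) = -444 + (-8 + (52/17)²/3) = -444 + (-8 + (⅓)*(2704/289)) = -444 + (-8 + 2704/867) = -444 - 4232/867 = -389180/867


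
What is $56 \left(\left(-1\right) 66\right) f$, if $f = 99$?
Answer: $-365904$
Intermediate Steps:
$56 \left(\left(-1\right) 66\right) f = 56 \left(\left(-1\right) 66\right) 99 = 56 \left(-66\right) 99 = \left(-3696\right) 99 = -365904$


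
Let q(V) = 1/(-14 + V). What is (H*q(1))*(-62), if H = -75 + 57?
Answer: -1116/13 ≈ -85.846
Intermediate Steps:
H = -18
(H*q(1))*(-62) = -18/(-14 + 1)*(-62) = -18/(-13)*(-62) = -18*(-1/13)*(-62) = (18/13)*(-62) = -1116/13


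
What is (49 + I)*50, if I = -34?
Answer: 750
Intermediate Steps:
(49 + I)*50 = (49 - 34)*50 = 15*50 = 750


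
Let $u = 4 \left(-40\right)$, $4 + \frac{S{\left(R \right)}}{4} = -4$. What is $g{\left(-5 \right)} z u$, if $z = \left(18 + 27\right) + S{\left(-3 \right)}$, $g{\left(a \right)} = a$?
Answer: $10400$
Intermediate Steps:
$S{\left(R \right)} = -32$ ($S{\left(R \right)} = -16 + 4 \left(-4\right) = -16 - 16 = -32$)
$z = 13$ ($z = \left(18 + 27\right) - 32 = 45 - 32 = 13$)
$u = -160$
$g{\left(-5 \right)} z u = \left(-5\right) 13 \left(-160\right) = \left(-65\right) \left(-160\right) = 10400$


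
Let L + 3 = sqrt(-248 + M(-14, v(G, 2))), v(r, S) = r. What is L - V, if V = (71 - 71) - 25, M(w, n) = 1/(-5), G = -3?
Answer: 22 + I*sqrt(6205)/5 ≈ 22.0 + 15.754*I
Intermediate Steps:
M(w, n) = -1/5
V = -25 (V = 0 - 25 = -25)
L = -3 + I*sqrt(6205)/5 (L = -3 + sqrt(-248 - 1/5) = -3 + sqrt(-1241/5) = -3 + I*sqrt(6205)/5 ≈ -3.0 + 15.754*I)
L - V = (-3 + I*sqrt(6205)/5) - 1*(-25) = (-3 + I*sqrt(6205)/5) + 25 = 22 + I*sqrt(6205)/5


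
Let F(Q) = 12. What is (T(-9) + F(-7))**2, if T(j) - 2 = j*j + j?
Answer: 7396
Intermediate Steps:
T(j) = 2 + j + j**2 (T(j) = 2 + (j*j + j) = 2 + (j**2 + j) = 2 + (j + j**2) = 2 + j + j**2)
(T(-9) + F(-7))**2 = ((2 - 9 + (-9)**2) + 12)**2 = ((2 - 9 + 81) + 12)**2 = (74 + 12)**2 = 86**2 = 7396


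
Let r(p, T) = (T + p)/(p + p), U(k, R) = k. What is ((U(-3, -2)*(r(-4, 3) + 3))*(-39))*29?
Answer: 84825/8 ≈ 10603.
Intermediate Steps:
r(p, T) = (T + p)/(2*p) (r(p, T) = (T + p)/((2*p)) = (T + p)*(1/(2*p)) = (T + p)/(2*p))
((U(-3, -2)*(r(-4, 3) + 3))*(-39))*29 = (-3*((1/2)*(3 - 4)/(-4) + 3)*(-39))*29 = (-3*((1/2)*(-1/4)*(-1) + 3)*(-39))*29 = (-3*(1/8 + 3)*(-39))*29 = (-3*25/8*(-39))*29 = -75/8*(-39)*29 = (2925/8)*29 = 84825/8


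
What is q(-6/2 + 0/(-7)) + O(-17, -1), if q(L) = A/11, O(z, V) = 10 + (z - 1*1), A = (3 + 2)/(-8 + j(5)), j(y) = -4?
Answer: -1061/132 ≈ -8.0379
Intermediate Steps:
A = -5/12 (A = (3 + 2)/(-8 - 4) = 5/(-12) = 5*(-1/12) = -5/12 ≈ -0.41667)
O(z, V) = 9 + z (O(z, V) = 10 + (z - 1) = 10 + (-1 + z) = 9 + z)
q(L) = -5/132 (q(L) = -5/12/11 = -5/12*1/11 = -5/132)
q(-6/2 + 0/(-7)) + O(-17, -1) = -5/132 + (9 - 17) = -5/132 - 8 = -1061/132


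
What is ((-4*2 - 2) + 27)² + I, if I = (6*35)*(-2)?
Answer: -131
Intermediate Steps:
I = -420 (I = 210*(-2) = -420)
((-4*2 - 2) + 27)² + I = ((-4*2 - 2) + 27)² - 420 = ((-8 - 2) + 27)² - 420 = (-10 + 27)² - 420 = 17² - 420 = 289 - 420 = -131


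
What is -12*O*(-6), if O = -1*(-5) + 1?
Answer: 432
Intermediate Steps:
O = 6 (O = 5 + 1 = 6)
-12*O*(-6) = -12*6*(-6) = -72*(-6) = 432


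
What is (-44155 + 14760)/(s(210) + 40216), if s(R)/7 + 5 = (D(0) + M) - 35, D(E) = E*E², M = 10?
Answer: -29395/40006 ≈ -0.73477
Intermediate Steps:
D(E) = E³
s(R) = -210 (s(R) = -35 + 7*((0³ + 10) - 35) = -35 + 7*((0 + 10) - 35) = -35 + 7*(10 - 35) = -35 + 7*(-25) = -35 - 175 = -210)
(-44155 + 14760)/(s(210) + 40216) = (-44155 + 14760)/(-210 + 40216) = -29395/40006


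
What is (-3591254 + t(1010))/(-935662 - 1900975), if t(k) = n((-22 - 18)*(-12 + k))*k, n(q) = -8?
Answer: 3599334/2836637 ≈ 1.2689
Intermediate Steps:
t(k) = -8*k
(-3591254 + t(1010))/(-935662 - 1900975) = (-3591254 - 8*1010)/(-935662 - 1900975) = (-3591254 - 8080)/(-2836637) = -3599334*(-1/2836637) = 3599334/2836637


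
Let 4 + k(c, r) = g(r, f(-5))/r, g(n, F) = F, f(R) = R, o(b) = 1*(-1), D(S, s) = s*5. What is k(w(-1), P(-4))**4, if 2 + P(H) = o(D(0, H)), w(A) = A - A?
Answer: 2401/81 ≈ 29.642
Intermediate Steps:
D(S, s) = 5*s
o(b) = -1
w(A) = 0
P(H) = -3 (P(H) = -2 - 1 = -3)
k(c, r) = -4 - 5/r
k(w(-1), P(-4))**4 = (-4 - 5/(-3))**4 = (-4 - 5*(-1/3))**4 = (-4 + 5/3)**4 = (-7/3)**4 = 2401/81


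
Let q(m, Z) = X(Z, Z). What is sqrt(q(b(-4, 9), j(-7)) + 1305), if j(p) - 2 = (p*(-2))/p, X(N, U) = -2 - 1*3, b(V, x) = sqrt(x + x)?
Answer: 10*sqrt(13) ≈ 36.056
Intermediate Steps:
b(V, x) = sqrt(2)*sqrt(x) (b(V, x) = sqrt(2*x) = sqrt(2)*sqrt(x))
X(N, U) = -5 (X(N, U) = -2 - 3 = -5)
j(p) = 0 (j(p) = 2 + (p*(-2))/p = 2 + (-2*p)/p = 2 - 2 = 0)
q(m, Z) = -5
sqrt(q(b(-4, 9), j(-7)) + 1305) = sqrt(-5 + 1305) = sqrt(1300) = 10*sqrt(13)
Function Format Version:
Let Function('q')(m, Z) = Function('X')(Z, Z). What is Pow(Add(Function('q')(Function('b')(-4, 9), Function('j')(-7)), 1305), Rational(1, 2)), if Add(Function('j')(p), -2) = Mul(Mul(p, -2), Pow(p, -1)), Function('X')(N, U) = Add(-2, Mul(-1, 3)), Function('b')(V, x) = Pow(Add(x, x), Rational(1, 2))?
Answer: Mul(10, Pow(13, Rational(1, 2))) ≈ 36.056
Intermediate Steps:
Function('b')(V, x) = Mul(Pow(2, Rational(1, 2)), Pow(x, Rational(1, 2))) (Function('b')(V, x) = Pow(Mul(2, x), Rational(1, 2)) = Mul(Pow(2, Rational(1, 2)), Pow(x, Rational(1, 2))))
Function('X')(N, U) = -5 (Function('X')(N, U) = Add(-2, -3) = -5)
Function('j')(p) = 0 (Function('j')(p) = Add(2, Mul(Mul(p, -2), Pow(p, -1))) = Add(2, Mul(Mul(-2, p), Pow(p, -1))) = Add(2, -2) = 0)
Function('q')(m, Z) = -5
Pow(Add(Function('q')(Function('b')(-4, 9), Function('j')(-7)), 1305), Rational(1, 2)) = Pow(Add(-5, 1305), Rational(1, 2)) = Pow(1300, Rational(1, 2)) = Mul(10, Pow(13, Rational(1, 2)))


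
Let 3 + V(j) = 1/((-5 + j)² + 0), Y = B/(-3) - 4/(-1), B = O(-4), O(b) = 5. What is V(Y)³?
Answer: -6128487/262144 ≈ -23.378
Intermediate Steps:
B = 5
Y = 7/3 (Y = 5/(-3) - 4/(-1) = 5*(-⅓) - 4*(-1) = -5/3 + 4 = 7/3 ≈ 2.3333)
V(j) = -3 + (-5 + j)⁻² (V(j) = -3 + 1/((-5 + j)² + 0) = -3 + 1/((-5 + j)²) = -3 + (-5 + j)⁻²)
V(Y)³ = (-3 + (-5 + 7/3)⁻²)³ = (-3 + (-8/3)⁻²)³ = (-3 + 9/64)³ = (-183/64)³ = -6128487/262144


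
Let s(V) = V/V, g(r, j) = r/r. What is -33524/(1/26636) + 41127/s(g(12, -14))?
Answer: -892904137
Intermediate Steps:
g(r, j) = 1
s(V) = 1
-33524/(1/26636) + 41127/s(g(12, -14)) = -33524/(1/26636) + 41127/1 = -33524/1/26636 + 41127*1 = -33524*26636 + 41127 = -892945264 + 41127 = -892904137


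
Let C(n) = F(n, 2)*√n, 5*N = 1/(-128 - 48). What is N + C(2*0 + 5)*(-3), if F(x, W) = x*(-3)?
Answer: -1/880 + 45*√5 ≈ 100.62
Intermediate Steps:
F(x, W) = -3*x
N = -1/880 (N = 1/(5*(-128 - 48)) = (⅕)/(-176) = (⅕)*(-1/176) = -1/880 ≈ -0.0011364)
C(n) = -3*n^(3/2) (C(n) = (-3*n)*√n = -3*n^(3/2))
N + C(2*0 + 5)*(-3) = -1/880 - 3*(2*0 + 5)^(3/2)*(-3) = -1/880 - 3*(0 + 5)^(3/2)*(-3) = -1/880 - 15*√5*(-3) = -1/880 + 45*√5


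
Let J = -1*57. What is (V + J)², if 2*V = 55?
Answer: 3481/4 ≈ 870.25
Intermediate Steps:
J = -57
V = 55/2 (V = (½)*55 = 55/2 ≈ 27.500)
(V + J)² = (55/2 - 57)² = (-59/2)² = 3481/4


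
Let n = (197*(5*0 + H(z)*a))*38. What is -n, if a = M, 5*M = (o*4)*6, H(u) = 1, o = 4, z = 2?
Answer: -718656/5 ≈ -1.4373e+5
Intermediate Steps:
M = 96/5 (M = ((4*4)*6)/5 = (16*6)/5 = (⅕)*96 = 96/5 ≈ 19.200)
a = 96/5 ≈ 19.200
n = 718656/5 (n = (197*(5*0 + 1*(96/5)))*38 = (197*(0 + 96/5))*38 = (197*(96/5))*38 = (18912/5)*38 = 718656/5 ≈ 1.4373e+5)
-n = -1*718656/5 = -718656/5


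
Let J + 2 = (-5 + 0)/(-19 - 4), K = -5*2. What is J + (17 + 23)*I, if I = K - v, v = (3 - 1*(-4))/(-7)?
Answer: -8321/23 ≈ -361.78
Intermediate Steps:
K = -10
J = -41/23 (J = -2 + (-5 + 0)/(-19 - 4) = -2 - 5/(-23) = -2 - 5*(-1/23) = -2 + 5/23 = -41/23 ≈ -1.7826)
v = -1 (v = (3 + 4)*(-1/7) = 7*(-1/7) = -1)
I = -9 (I = -10 - 1*(-1) = -10 + 1 = -9)
J + (17 + 23)*I = -41/23 + (17 + 23)*(-9) = -41/23 + 40*(-9) = -41/23 - 360 = -8321/23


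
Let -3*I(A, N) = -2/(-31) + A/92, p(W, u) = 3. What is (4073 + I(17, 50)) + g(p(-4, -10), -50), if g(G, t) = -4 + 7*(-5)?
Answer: 11504731/2852 ≈ 4033.9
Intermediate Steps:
I(A, N) = -2/93 - A/276 (I(A, N) = -(-2/(-31) + A/92)/3 = -(-2*(-1/31) + A*(1/92))/3 = -(2/31 + A/92)/3 = -2/93 - A/276)
g(G, t) = -39 (g(G, t) = -4 - 35 = -39)
(4073 + I(17, 50)) + g(p(-4, -10), -50) = (4073 + (-2/93 - 1/276*17)) - 39 = (4073 + (-2/93 - 17/276)) - 39 = (4073 - 237/2852) - 39 = 11615959/2852 - 39 = 11504731/2852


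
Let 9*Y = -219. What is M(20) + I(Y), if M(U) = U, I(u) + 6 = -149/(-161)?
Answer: 2403/161 ≈ 14.925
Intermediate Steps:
Y = -73/3 (Y = (⅑)*(-219) = -73/3 ≈ -24.333)
I(u) = -817/161 (I(u) = -6 - 149/(-161) = -6 - 149*(-1/161) = -6 + 149/161 = -817/161)
M(20) + I(Y) = 20 - 817/161 = 2403/161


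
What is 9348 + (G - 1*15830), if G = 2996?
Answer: -3486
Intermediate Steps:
9348 + (G - 1*15830) = 9348 + (2996 - 1*15830) = 9348 + (2996 - 15830) = 9348 - 12834 = -3486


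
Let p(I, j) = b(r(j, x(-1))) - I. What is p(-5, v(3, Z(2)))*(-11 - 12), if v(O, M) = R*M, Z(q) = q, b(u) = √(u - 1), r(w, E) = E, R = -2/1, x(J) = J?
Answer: -115 - 23*I*√2 ≈ -115.0 - 32.527*I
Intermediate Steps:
R = -2 (R = -2*1 = -2)
b(u) = √(-1 + u)
v(O, M) = -2*M
p(I, j) = -I + I*√2 (p(I, j) = √(-1 - 1) - I = √(-2) - I = I*√2 - I = -I + I*√2)
p(-5, v(3, Z(2)))*(-11 - 12) = (-1*(-5) + I*√2)*(-11 - 12) = (5 + I*√2)*(-23) = -115 - 23*I*√2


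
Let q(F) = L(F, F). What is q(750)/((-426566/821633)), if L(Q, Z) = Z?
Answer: -308112375/213283 ≈ -1444.6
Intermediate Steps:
q(F) = F
q(750)/((-426566/821633)) = 750/((-426566/821633)) = 750/((-426566*1/821633)) = 750/(-426566/821633) = 750*(-821633/426566) = -308112375/213283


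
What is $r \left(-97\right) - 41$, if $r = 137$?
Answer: $-13330$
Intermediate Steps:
$r \left(-97\right) - 41 = 137 \left(-97\right) - 41 = -13289 - 41 = -13330$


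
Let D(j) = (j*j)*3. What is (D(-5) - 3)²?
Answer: 5184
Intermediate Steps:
D(j) = 3*j² (D(j) = j²*3 = 3*j²)
(D(-5) - 3)² = (3*(-5)² - 3)² = (3*25 - 3)² = (75 - 3)² = 72² = 5184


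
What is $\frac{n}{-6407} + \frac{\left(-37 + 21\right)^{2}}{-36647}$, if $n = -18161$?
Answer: $\frac{663905975}{234797329} \approx 2.8276$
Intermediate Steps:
$\frac{n}{-6407} + \frac{\left(-37 + 21\right)^{2}}{-36647} = - \frac{18161}{-6407} + \frac{\left(-37 + 21\right)^{2}}{-36647} = \left(-18161\right) \left(- \frac{1}{6407}\right) + \left(-16\right)^{2} \left(- \frac{1}{36647}\right) = \frac{18161}{6407} + 256 \left(- \frac{1}{36647}\right) = \frac{18161}{6407} - \frac{256}{36647} = \frac{663905975}{234797329}$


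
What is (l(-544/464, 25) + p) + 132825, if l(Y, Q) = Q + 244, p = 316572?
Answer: 449666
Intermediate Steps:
l(Y, Q) = 244 + Q
(l(-544/464, 25) + p) + 132825 = ((244 + 25) + 316572) + 132825 = (269 + 316572) + 132825 = 316841 + 132825 = 449666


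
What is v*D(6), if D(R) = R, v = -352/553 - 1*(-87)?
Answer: 286554/553 ≈ 518.18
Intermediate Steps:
v = 47759/553 (v = -352*1/553 + 87 = -352/553 + 87 = 47759/553 ≈ 86.364)
v*D(6) = (47759/553)*6 = 286554/553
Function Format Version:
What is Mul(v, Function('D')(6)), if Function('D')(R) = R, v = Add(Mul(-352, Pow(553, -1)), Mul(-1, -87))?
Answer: Rational(286554, 553) ≈ 518.18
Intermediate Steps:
v = Rational(47759, 553) (v = Add(Mul(-352, Rational(1, 553)), 87) = Add(Rational(-352, 553), 87) = Rational(47759, 553) ≈ 86.364)
Mul(v, Function('D')(6)) = Mul(Rational(47759, 553), 6) = Rational(286554, 553)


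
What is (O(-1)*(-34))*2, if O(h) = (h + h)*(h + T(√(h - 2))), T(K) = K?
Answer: -136 + 136*I*√3 ≈ -136.0 + 235.56*I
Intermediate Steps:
O(h) = 2*h*(h + √(-2 + h)) (O(h) = (h + h)*(h + √(h - 2)) = (2*h)*(h + √(-2 + h)) = 2*h*(h + √(-2 + h)))
(O(-1)*(-34))*2 = ((2*(-1)*(-1 + √(-2 - 1)))*(-34))*2 = ((2*(-1)*(-1 + √(-3)))*(-34))*2 = ((2*(-1)*(-1 + I*√3))*(-34))*2 = ((2 - 2*I*√3)*(-34))*2 = (-68 + 68*I*√3)*2 = -136 + 136*I*√3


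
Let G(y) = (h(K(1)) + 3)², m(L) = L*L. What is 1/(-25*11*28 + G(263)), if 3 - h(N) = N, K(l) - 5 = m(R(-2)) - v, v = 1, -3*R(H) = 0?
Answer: -1/7696 ≈ -0.00012994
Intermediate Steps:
R(H) = 0 (R(H) = -⅓*0 = 0)
m(L) = L²
K(l) = 4 (K(l) = 5 + (0² - 1*1) = 5 + (0 - 1) = 5 - 1 = 4)
h(N) = 3 - N
G(y) = 4 (G(y) = ((3 - 1*4) + 3)² = ((3 - 4) + 3)² = (-1 + 3)² = 2² = 4)
1/(-25*11*28 + G(263)) = 1/(-25*11*28 + 4) = 1/(-275*28 + 4) = 1/(-7700 + 4) = 1/(-7696) = -1/7696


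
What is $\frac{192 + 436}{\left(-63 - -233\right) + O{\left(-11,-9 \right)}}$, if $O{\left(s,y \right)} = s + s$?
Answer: $\frac{157}{37} \approx 4.2432$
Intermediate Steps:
$O{\left(s,y \right)} = 2 s$
$\frac{192 + 436}{\left(-63 - -233\right) + O{\left(-11,-9 \right)}} = \frac{192 + 436}{\left(-63 - -233\right) + 2 \left(-11\right)} = \frac{628}{\left(-63 + 233\right) - 22} = \frac{628}{170 - 22} = \frac{628}{148} = 628 \cdot \frac{1}{148} = \frac{157}{37}$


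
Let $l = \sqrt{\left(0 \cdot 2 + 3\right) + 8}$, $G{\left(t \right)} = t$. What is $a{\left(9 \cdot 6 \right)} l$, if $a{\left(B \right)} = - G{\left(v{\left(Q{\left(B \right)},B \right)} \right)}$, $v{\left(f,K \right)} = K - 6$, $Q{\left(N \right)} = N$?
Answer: $- 48 \sqrt{11} \approx -159.2$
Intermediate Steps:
$v{\left(f,K \right)} = -6 + K$ ($v{\left(f,K \right)} = K - 6 = -6 + K$)
$a{\left(B \right)} = 6 - B$ ($a{\left(B \right)} = - (-6 + B) = 6 - B$)
$l = \sqrt{11}$ ($l = \sqrt{\left(0 + 3\right) + 8} = \sqrt{3 + 8} = \sqrt{11} \approx 3.3166$)
$a{\left(9 \cdot 6 \right)} l = \left(6 - 9 \cdot 6\right) \sqrt{11} = \left(6 - 54\right) \sqrt{11} = - 48 \sqrt{11}$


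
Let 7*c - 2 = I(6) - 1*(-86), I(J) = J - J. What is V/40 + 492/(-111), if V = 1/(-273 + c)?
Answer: -11959139/2698040 ≈ -4.4325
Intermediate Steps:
I(J) = 0
c = 88/7 (c = 2/7 + (0 - 1*(-86))/7 = 2/7 + (0 + 86)/7 = 2/7 + (1/7)*86 = 2/7 + 86/7 = 88/7 ≈ 12.571)
V = -7/1823 (V = 1/(-273 + 88/7) = 1/(-1823/7) = -7/1823 ≈ -0.0038398)
V/40 + 492/(-111) = -7/1823/40 + 492/(-111) = -7/1823*1/40 + 492*(-1/111) = -7/72920 - 164/37 = -11959139/2698040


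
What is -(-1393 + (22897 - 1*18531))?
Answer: -2973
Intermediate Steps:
-(-1393 + (22897 - 1*18531)) = -(-1393 + (22897 - 18531)) = -(-1393 + 4366) = -1*2973 = -2973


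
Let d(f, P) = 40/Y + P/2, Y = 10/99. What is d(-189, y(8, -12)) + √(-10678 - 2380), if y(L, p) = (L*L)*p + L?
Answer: 16 + I*√13058 ≈ 16.0 + 114.27*I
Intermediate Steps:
y(L, p) = L + p*L² (y(L, p) = L²*p + L = p*L² + L = L + p*L²)
Y = 10/99 (Y = 10*(1/99) = 10/99 ≈ 0.10101)
d(f, P) = 396 + P/2 (d(f, P) = 40/(10/99) + P/2 = 40*(99/10) + P*(½) = 396 + P/2)
d(-189, y(8, -12)) + √(-10678 - 2380) = (396 + (8*(1 + 8*(-12)))/2) + √(-10678 - 2380) = (396 + (8*(1 - 96))/2) + √(-13058) = (396 + (8*(-95))/2) + I*√13058 = (396 + (½)*(-760)) + I*√13058 = (396 - 380) + I*√13058 = 16 + I*√13058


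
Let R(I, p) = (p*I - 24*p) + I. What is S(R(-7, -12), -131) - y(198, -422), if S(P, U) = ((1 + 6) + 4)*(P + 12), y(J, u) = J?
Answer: 3949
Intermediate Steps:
R(I, p) = I - 24*p + I*p (R(I, p) = (I*p - 24*p) + I = (-24*p + I*p) + I = I - 24*p + I*p)
S(P, U) = 132 + 11*P (S(P, U) = (7 + 4)*(12 + P) = 11*(12 + P) = 132 + 11*P)
S(R(-7, -12), -131) - y(198, -422) = (132 + 11*(-7 - 24*(-12) - 7*(-12))) - 1*198 = (132 + 11*(-7 + 288 + 84)) - 198 = (132 + 11*365) - 198 = (132 + 4015) - 198 = 4147 - 198 = 3949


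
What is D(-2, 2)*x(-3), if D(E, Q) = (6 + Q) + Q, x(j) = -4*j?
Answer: 120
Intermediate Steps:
D(E, Q) = 6 + 2*Q
D(-2, 2)*x(-3) = (6 + 2*2)*(-4*(-3)) = (6 + 4)*12 = 10*12 = 120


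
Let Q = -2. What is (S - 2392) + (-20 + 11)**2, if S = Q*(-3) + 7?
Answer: -2298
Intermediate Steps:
S = 13 (S = -2*(-3) + 7 = 6 + 7 = 13)
(S - 2392) + (-20 + 11)**2 = (13 - 2392) + (-20 + 11)**2 = -2379 + (-9)**2 = -2379 + 81 = -2298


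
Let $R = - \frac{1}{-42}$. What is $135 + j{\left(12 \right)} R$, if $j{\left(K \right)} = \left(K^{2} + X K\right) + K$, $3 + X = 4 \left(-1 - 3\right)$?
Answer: $\frac{933}{7} \approx 133.29$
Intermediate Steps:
$X = -19$ ($X = -3 + 4 \left(-1 - 3\right) = -3 + 4 \left(-4\right) = -3 - 16 = -19$)
$j{\left(K \right)} = K^{2} - 18 K$ ($j{\left(K \right)} = \left(K^{2} - 19 K\right) + K = K^{2} - 18 K$)
$R = \frac{1}{42}$ ($R = \left(-1\right) \left(- \frac{1}{42}\right) = \frac{1}{42} \approx 0.02381$)
$135 + j{\left(12 \right)} R = 135 + 12 \left(-18 + 12\right) \frac{1}{42} = 135 + 12 \left(-6\right) \frac{1}{42} = 135 - \frac{12}{7} = \frac{933}{7}$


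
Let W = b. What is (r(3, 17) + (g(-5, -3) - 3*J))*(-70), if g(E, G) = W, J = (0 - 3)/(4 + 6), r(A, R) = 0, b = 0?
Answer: -63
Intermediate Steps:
W = 0
J = -3/10 ≈ -0.30000
g(E, G) = 0
(r(3, 17) + (g(-5, -3) - 3*J))*(-70) = (0 + (0 - 3*(-3/10)))*(-70) = (0 + (0 + 9/10))*(-70) = (0 + 9/10)*(-70) = (9/10)*(-70) = -63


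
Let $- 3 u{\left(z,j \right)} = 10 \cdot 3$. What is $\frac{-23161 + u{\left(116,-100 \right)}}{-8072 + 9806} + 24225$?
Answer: $\frac{2469587}{102} \approx 24212.0$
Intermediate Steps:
$u{\left(z,j \right)} = -10$ ($u{\left(z,j \right)} = - \frac{10 \cdot 3}{3} = \left(- \frac{1}{3}\right) 30 = -10$)
$\frac{-23161 + u{\left(116,-100 \right)}}{-8072 + 9806} + 24225 = \frac{-23161 - 10}{-8072 + 9806} + 24225 = - \frac{23171}{1734} + 24225 = \left(-23171\right) \frac{1}{1734} + 24225 = - \frac{1363}{102} + 24225 = \frac{2469587}{102}$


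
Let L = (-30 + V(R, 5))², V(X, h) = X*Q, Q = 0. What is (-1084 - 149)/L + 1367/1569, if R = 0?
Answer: -78253/156900 ≈ -0.49874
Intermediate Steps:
V(X, h) = 0 (V(X, h) = X*0 = 0)
L = 900 (L = (-30 + 0)² = (-30)² = 900)
(-1084 - 149)/L + 1367/1569 = (-1084 - 149)/900 + 1367/1569 = -1233*1/900 + 1367*(1/1569) = -137/100 + 1367/1569 = -78253/156900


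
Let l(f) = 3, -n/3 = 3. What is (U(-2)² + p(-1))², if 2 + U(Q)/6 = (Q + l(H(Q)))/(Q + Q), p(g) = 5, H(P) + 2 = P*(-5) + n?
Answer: 561001/16 ≈ 35063.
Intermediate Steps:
n = -9 (n = -3*3 = -9)
H(P) = -11 - 5*P (H(P) = -2 + (P*(-5) - 9) = -2 + (-5*P - 9) = -2 + (-9 - 5*P) = -11 - 5*P)
U(Q) = -12 + 3*(3 + Q)/Q (U(Q) = -12 + 6*((Q + 3)/(Q + Q)) = -12 + 6*((3 + Q)/((2*Q))) = -12 + 6*((3 + Q)*(1/(2*Q))) = -12 + 6*((3 + Q)/(2*Q)) = -12 + 3*(3 + Q)/Q)
(U(-2)² + p(-1))² = ((-9 + 9/(-2))² + 5)² = ((-9 + 9*(-½))² + 5)² = ((-9 - 9/2)² + 5)² = ((-27/2)² + 5)² = (729/4 + 5)² = (749/4)² = 561001/16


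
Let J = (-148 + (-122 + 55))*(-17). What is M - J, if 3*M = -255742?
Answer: -266707/3 ≈ -88902.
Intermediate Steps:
M = -255742/3 (M = (1/3)*(-255742) = -255742/3 ≈ -85247.)
J = 3655 (J = (-148 - 67)*(-17) = -215*(-17) = 3655)
M - J = -255742/3 - 1*3655 = -255742/3 - 3655 = -266707/3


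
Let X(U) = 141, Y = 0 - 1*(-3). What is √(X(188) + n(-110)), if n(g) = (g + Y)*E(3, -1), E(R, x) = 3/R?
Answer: √34 ≈ 5.8309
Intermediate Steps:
Y = 3 (Y = 0 + 3 = 3)
n(g) = 3 + g (n(g) = (g + 3)*(3/3) = (3 + g)*(3*(⅓)) = (3 + g)*1 = 3 + g)
√(X(188) + n(-110)) = √(141 + (3 - 110)) = √(141 - 107) = √34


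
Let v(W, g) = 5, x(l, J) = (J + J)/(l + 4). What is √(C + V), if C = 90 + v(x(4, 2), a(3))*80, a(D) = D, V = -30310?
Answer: 2*I*√7455 ≈ 172.68*I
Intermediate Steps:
x(l, J) = 2*J/(4 + l) (x(l, J) = (2*J)/(4 + l) = 2*J/(4 + l))
C = 490 (C = 90 + 5*80 = 90 + 400 = 490)
√(C + V) = √(490 - 30310) = √(-29820) = 2*I*√7455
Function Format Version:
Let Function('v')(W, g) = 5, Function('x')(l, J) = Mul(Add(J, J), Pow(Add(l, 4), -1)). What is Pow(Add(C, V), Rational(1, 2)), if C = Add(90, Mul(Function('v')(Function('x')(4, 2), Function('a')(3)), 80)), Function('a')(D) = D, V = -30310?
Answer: Mul(2, I, Pow(7455, Rational(1, 2))) ≈ Mul(172.68, I)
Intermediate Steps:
Function('x')(l, J) = Mul(2, J, Pow(Add(4, l), -1)) (Function('x')(l, J) = Mul(Mul(2, J), Pow(Add(4, l), -1)) = Mul(2, J, Pow(Add(4, l), -1)))
C = 490 (C = Add(90, Mul(5, 80)) = Add(90, 400) = 490)
Pow(Add(C, V), Rational(1, 2)) = Pow(Add(490, -30310), Rational(1, 2)) = Pow(-29820, Rational(1, 2)) = Mul(2, I, Pow(7455, Rational(1, 2)))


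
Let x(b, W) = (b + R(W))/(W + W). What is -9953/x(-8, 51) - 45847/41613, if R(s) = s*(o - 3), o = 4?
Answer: -42247738699/1789359 ≈ -23611.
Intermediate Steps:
R(s) = s (R(s) = s*(4 - 3) = s*1 = s)
x(b, W) = (W + b)/(2*W) (x(b, W) = (b + W)/(W + W) = (W + b)/((2*W)) = (W + b)*(1/(2*W)) = (W + b)/(2*W))
-9953/x(-8, 51) - 45847/41613 = -9953*102/(51 - 8) - 45847/41613 = -9953/((½)*(1/51)*43) - 45847*1/41613 = -9953/43/102 - 45847/41613 = -9953*102/43 - 45847/41613 = -1015206/43 - 45847/41613 = -42247738699/1789359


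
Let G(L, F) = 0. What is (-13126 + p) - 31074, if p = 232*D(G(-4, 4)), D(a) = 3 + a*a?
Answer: -43504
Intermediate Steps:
D(a) = 3 + a²
p = 696 (p = 232*(3 + 0²) = 232*(3 + 0) = 232*3 = 696)
(-13126 + p) - 31074 = (-13126 + 696) - 31074 = -12430 - 31074 = -43504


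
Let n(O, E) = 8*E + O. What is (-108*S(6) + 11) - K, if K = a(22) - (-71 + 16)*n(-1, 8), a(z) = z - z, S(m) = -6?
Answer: -2806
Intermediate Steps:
n(O, E) = O + 8*E
a(z) = 0
K = 3465 (K = 0 - (-71 + 16)*(-1 + 8*8) = 0 - (-55)*(-1 + 64) = 0 - (-55)*63 = 0 - 1*(-3465) = 0 + 3465 = 3465)
(-108*S(6) + 11) - K = (-108*(-6) + 11) - 1*3465 = (648 + 11) - 3465 = 659 - 3465 = -2806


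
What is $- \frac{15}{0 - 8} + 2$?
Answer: $\frac{31}{8} \approx 3.875$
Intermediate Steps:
$- \frac{15}{0 - 8} + 2 = - \frac{15}{-8} + 2 = \left(-15\right) \left(- \frac{1}{8}\right) + 2 = \frac{15}{8} + 2 = \frac{31}{8}$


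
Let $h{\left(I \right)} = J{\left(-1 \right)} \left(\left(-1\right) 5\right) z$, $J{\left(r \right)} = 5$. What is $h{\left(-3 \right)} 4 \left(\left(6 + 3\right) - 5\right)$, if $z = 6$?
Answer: $-2400$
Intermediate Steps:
$h{\left(I \right)} = -150$ ($h{\left(I \right)} = 5 \left(\left(-1\right) 5\right) 6 = 5 \left(-5\right) 6 = \left(-25\right) 6 = -150$)
$h{\left(-3 \right)} 4 \left(\left(6 + 3\right) - 5\right) = \left(-150\right) 4 \left(\left(6 + 3\right) - 5\right) = - 600 \left(9 - 5\right) = \left(-600\right) 4 = -2400$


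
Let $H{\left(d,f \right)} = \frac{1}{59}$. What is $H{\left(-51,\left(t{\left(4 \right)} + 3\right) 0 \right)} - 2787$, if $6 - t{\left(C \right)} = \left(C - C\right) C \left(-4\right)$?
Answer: $- \frac{164432}{59} \approx -2787.0$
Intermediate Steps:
$t{\left(C \right)} = 6$ ($t{\left(C \right)} = 6 - \left(C - C\right) C \left(-4\right) = 6 - 0 C \left(-4\right) = 6 - 0 \left(-4\right) = 6 - 0 = 6 + 0 = 6$)
$H{\left(d,f \right)} = \frac{1}{59}$
$H{\left(-51,\left(t{\left(4 \right)} + 3\right) 0 \right)} - 2787 = \frac{1}{59} - 2787 = - \frac{164432}{59}$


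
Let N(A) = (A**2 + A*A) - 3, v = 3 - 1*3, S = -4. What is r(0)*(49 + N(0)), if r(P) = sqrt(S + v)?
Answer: 92*I ≈ 92.0*I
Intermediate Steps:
v = 0 (v = 3 - 3 = 0)
N(A) = -3 + 2*A**2 (N(A) = (A**2 + A**2) - 3 = 2*A**2 - 3 = -3 + 2*A**2)
r(P) = 2*I (r(P) = sqrt(-4 + 0) = sqrt(-4) = 2*I)
r(0)*(49 + N(0)) = (2*I)*(49 + (-3 + 2*0**2)) = (2*I)*(49 + (-3 + 2*0)) = (2*I)*(49 + (-3 + 0)) = (2*I)*(49 - 3) = (2*I)*46 = 92*I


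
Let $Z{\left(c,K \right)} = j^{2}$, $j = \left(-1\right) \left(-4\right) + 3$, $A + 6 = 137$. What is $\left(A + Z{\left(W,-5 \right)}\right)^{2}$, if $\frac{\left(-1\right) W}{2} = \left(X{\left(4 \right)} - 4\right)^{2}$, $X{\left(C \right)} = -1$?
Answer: $32400$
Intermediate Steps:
$A = 131$ ($A = -6 + 137 = 131$)
$j = 7$ ($j = 4 + 3 = 7$)
$W = -50$ ($W = - 2 \left(-1 - 4\right)^{2} = - 2 \left(-5\right)^{2} = \left(-2\right) 25 = -50$)
$Z{\left(c,K \right)} = 49$ ($Z{\left(c,K \right)} = 7^{2} = 49$)
$\left(A + Z{\left(W,-5 \right)}\right)^{2} = \left(131 + 49\right)^{2} = 180^{2} = 32400$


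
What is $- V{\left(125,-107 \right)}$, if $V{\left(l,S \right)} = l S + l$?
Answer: $13250$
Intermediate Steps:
$V{\left(l,S \right)} = l + S l$ ($V{\left(l,S \right)} = S l + l = l + S l$)
$- V{\left(125,-107 \right)} = - 125 \left(1 - 107\right) = - 125 \left(-106\right) = \left(-1\right) \left(-13250\right) = 13250$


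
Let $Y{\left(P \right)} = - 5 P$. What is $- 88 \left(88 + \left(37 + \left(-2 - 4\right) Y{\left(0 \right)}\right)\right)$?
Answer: $-11000$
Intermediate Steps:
$- 88 \left(88 + \left(37 + \left(-2 - 4\right) Y{\left(0 \right)}\right)\right) = - 88 \left(88 + \left(37 + \left(-2 - 4\right) \left(\left(-5\right) 0\right)\right)\right) = - 88 \left(88 + \left(37 - 0\right)\right) = - 88 \left(88 + \left(37 + 0\right)\right) = - 88 \left(88 + 37\right) = \left(-88\right) 125 = -11000$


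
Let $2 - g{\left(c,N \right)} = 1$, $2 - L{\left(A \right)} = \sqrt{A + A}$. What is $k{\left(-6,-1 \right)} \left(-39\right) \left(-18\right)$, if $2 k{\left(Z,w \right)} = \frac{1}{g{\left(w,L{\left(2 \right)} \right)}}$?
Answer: $351$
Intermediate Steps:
$L{\left(A \right)} = 2 - \sqrt{2} \sqrt{A}$ ($L{\left(A \right)} = 2 - \sqrt{A + A} = 2 - \sqrt{2 A} = 2 - \sqrt{2} \sqrt{A}$)
$g{\left(c,N \right)} = 1$ ($g{\left(c,N \right)} = 2 - 1 = 1$)
$k{\left(Z,w \right)} = \frac{1}{2}$ ($k{\left(Z,w \right)} = \frac{1}{2 \cdot 1} = \frac{1}{2} \cdot 1 = \frac{1}{2}$)
$k{\left(-6,-1 \right)} \left(-39\right) \left(-18\right) = \frac{1}{2} \left(-39\right) \left(-18\right) = \left(- \frac{39}{2}\right) \left(-18\right) = 351$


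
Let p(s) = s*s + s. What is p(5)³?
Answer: 27000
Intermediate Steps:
p(s) = s + s² (p(s) = s² + s = s + s²)
p(5)³ = (5*(1 + 5))³ = (5*6)³ = 30³ = 27000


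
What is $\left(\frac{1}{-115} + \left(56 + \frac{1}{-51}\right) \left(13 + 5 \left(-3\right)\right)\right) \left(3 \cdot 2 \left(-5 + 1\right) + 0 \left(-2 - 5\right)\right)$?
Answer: $\frac{5253608}{1955} \approx 2687.3$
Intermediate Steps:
$\left(\frac{1}{-115} + \left(56 + \frac{1}{-51}\right) \left(13 + 5 \left(-3\right)\right)\right) \left(3 \cdot 2 \left(-5 + 1\right) + 0 \left(-2 - 5\right)\right) = \left(- \frac{1}{115} + \left(56 - \frac{1}{51}\right) \left(13 - 15\right)\right) \left(3 \cdot 2 \left(-4\right) + 0 \left(-7\right)\right) = \left(- \frac{1}{115} + \frac{2855}{51} \left(-2\right)\right) \left(3 \left(-8\right) + 0\right) = \left(- \frac{1}{115} - \frac{5710}{51}\right) \left(-24 + 0\right) = \left(- \frac{656701}{5865}\right) \left(-24\right) = \frac{5253608}{1955}$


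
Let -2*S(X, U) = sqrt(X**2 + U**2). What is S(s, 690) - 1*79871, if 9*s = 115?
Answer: -79871 - 115*sqrt(2917)/18 ≈ -80216.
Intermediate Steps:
s = 115/9 (s = (1/9)*115 = 115/9 ≈ 12.778)
S(X, U) = -sqrt(U**2 + X**2)/2 (S(X, U) = -sqrt(X**2 + U**2)/2 = -sqrt(U**2 + X**2)/2)
S(s, 690) - 1*79871 = -sqrt(690**2 + (115/9)**2)/2 - 1*79871 = -sqrt(476100 + 13225/81)/2 - 79871 = -115*sqrt(2917)/18 - 79871 = -79871 - 115*sqrt(2917)/18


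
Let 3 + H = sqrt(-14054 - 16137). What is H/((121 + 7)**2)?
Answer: -3/16384 + I*sqrt(30191)/16384 ≈ -0.00018311 + 0.010605*I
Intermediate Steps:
H = -3 + I*sqrt(30191) (H = -3 + sqrt(-14054 - 16137) = -3 + sqrt(-30191) = -3 + I*sqrt(30191) ≈ -3.0 + 173.76*I)
H/((121 + 7)**2) = (-3 + I*sqrt(30191))/((121 + 7)**2) = (-3 + I*sqrt(30191))/(128**2) = (-3 + I*sqrt(30191))/16384 = (-3 + I*sqrt(30191))*(1/16384) = -3/16384 + I*sqrt(30191)/16384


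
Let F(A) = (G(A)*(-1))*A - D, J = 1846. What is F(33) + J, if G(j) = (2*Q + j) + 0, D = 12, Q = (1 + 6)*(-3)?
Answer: 2131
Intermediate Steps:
Q = -21 (Q = 7*(-3) = -21)
G(j) = -42 + j (G(j) = (2*(-21) + j) + 0 = (-42 + j) + 0 = -42 + j)
F(A) = -12 + A*(42 - A) (F(A) = ((-42 + A)*(-1))*A - 1*12 = (42 - A)*A - 12 = A*(42 - A) - 12 = -12 + A*(42 - A))
F(33) + J = (-12 - 1*33*(-42 + 33)) + 1846 = (-12 - 1*33*(-9)) + 1846 = (-12 + 297) + 1846 = 285 + 1846 = 2131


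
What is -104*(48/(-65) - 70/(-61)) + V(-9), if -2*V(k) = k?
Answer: -23207/610 ≈ -38.044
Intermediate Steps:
V(k) = -k/2
-104*(48/(-65) - 70/(-61)) + V(-9) = -104*(48/(-65) - 70/(-61)) - 1/2*(-9) = -104*(48*(-1/65) - 70*(-1/61)) + 9/2 = -104*(-48/65 + 70/61) + 9/2 = -104*1622/3965 + 9/2 = -12976/305 + 9/2 = -23207/610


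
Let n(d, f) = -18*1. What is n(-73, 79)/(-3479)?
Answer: 18/3479 ≈ 0.0051739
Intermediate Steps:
n(d, f) = -18
n(-73, 79)/(-3479) = -18/(-3479) = -18*(-1/3479) = 18/3479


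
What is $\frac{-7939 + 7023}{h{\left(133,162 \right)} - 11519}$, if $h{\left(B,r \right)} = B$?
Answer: $\frac{458}{5693} \approx 0.08045$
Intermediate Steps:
$\frac{-7939 + 7023}{h{\left(133,162 \right)} - 11519} = \frac{-7939 + 7023}{133 - 11519} = - \frac{916}{-11386} = \left(-916\right) \left(- \frac{1}{11386}\right) = \frac{458}{5693}$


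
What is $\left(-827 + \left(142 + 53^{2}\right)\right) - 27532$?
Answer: $-25408$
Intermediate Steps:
$\left(-827 + \left(142 + 53^{2}\right)\right) - 27532 = \left(-827 + \left(142 + 2809\right)\right) - 27532 = \left(-827 + 2951\right) - 27532 = 2124 - 27532 = -25408$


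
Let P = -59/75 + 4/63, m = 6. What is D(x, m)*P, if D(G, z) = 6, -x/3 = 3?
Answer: -2278/525 ≈ -4.3391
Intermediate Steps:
x = -9 (x = -3*3 = -9)
P = -1139/1575 (P = -59*1/75 + 4*(1/63) = -59/75 + 4/63 = -1139/1575 ≈ -0.72318)
D(x, m)*P = 6*(-1139/1575) = -2278/525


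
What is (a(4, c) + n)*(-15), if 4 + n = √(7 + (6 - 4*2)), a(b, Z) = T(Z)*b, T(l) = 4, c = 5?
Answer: -180 - 15*√5 ≈ -213.54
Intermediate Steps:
a(b, Z) = 4*b
n = -4 + √5 (n = -4 + √(7 + (6 - 4*2)) = -4 + √(7 + (6 - 8)) = -4 + √(7 - 2) = -4 + √5 ≈ -1.7639)
(a(4, c) + n)*(-15) = (4*4 + (-4 + √5))*(-15) = (16 + (-4 + √5))*(-15) = (12 + √5)*(-15) = -180 - 15*√5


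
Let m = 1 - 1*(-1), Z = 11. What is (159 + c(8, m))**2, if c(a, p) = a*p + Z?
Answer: 34596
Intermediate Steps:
m = 2 (m = 1 + 1 = 2)
c(a, p) = 11 + a*p (c(a, p) = a*p + 11 = 11 + a*p)
(159 + c(8, m))**2 = (159 + (11 + 8*2))**2 = (159 + (11 + 16))**2 = (159 + 27)**2 = 186**2 = 34596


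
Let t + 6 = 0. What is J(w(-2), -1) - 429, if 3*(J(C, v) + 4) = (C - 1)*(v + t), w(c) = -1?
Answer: -1285/3 ≈ -428.33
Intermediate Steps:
t = -6 (t = -6 + 0 = -6)
J(C, v) = -4 + (-1 + C)*(-6 + v)/3 (J(C, v) = -4 + ((C - 1)*(v - 6))/3 = -4 + ((-1 + C)*(-6 + v))/3 = -4 + (-1 + C)*(-6 + v)/3)
J(w(-2), -1) - 429 = (-2 - 2*(-1) - 1/3*(-1) + (1/3)*(-1)*(-1)) - 429 = (-2 + 2 + 1/3 + 1/3) - 429 = 2/3 - 429 = -1285/3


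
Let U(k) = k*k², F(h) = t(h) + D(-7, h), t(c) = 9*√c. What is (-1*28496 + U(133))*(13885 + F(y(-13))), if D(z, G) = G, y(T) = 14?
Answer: 32303235759 + 20917269*√14 ≈ 3.2382e+10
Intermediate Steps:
F(h) = h + 9*√h (F(h) = 9*√h + h = h + 9*√h)
U(k) = k³
(-1*28496 + U(133))*(13885 + F(y(-13))) = (-1*28496 + 133³)*(13885 + (14 + 9*√14)) = (-28496 + 2352637)*(13899 + 9*√14) = 2324141*(13899 + 9*√14) = 32303235759 + 20917269*√14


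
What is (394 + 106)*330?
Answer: 165000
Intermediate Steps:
(394 + 106)*330 = 500*330 = 165000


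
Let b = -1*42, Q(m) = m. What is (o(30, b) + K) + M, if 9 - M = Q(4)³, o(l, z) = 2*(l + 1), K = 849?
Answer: 856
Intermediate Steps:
b = -42
o(l, z) = 2 + 2*l (o(l, z) = 2*(1 + l) = 2 + 2*l)
M = -55 (M = 9 - 1*4³ = 9 - 1*64 = 9 - 64 = -55)
(o(30, b) + K) + M = ((2 + 2*30) + 849) - 55 = ((2 + 60) + 849) - 55 = (62 + 849) - 55 = 911 - 55 = 856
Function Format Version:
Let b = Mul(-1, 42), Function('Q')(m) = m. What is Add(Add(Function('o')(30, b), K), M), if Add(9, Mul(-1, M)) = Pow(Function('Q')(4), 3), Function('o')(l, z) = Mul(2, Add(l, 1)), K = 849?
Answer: 856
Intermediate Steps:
b = -42
Function('o')(l, z) = Add(2, Mul(2, l)) (Function('o')(l, z) = Mul(2, Add(1, l)) = Add(2, Mul(2, l)))
M = -55 (M = Add(9, Mul(-1, Pow(4, 3))) = Add(9, Mul(-1, 64)) = Add(9, -64) = -55)
Add(Add(Function('o')(30, b), K), M) = Add(Add(Add(2, Mul(2, 30)), 849), -55) = Add(Add(Add(2, 60), 849), -55) = Add(Add(62, 849), -55) = Add(911, -55) = 856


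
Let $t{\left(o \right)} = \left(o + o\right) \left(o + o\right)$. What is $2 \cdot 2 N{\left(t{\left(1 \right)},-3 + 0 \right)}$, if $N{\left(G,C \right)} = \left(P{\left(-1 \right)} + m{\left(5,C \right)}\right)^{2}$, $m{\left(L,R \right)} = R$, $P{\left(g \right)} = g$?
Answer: $64$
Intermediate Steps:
$t{\left(o \right)} = 4 o^{2}$ ($t{\left(o \right)} = 2 o 2 o = 4 o^{2}$)
$N{\left(G,C \right)} = \left(-1 + C\right)^{2}$
$2 \cdot 2 N{\left(t{\left(1 \right)},-3 + 0 \right)} = 2 \cdot 2 \left(-1 + \left(-3 + 0\right)\right)^{2} = 4 \left(-1 - 3\right)^{2} = 4 \left(-4\right)^{2} = 4 \cdot 16 = 64$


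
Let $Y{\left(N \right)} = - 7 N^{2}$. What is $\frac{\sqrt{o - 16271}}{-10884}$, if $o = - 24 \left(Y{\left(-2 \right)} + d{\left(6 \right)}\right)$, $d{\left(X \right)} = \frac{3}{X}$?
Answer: $- \frac{i \sqrt{15611}}{10884} \approx - 0.01148 i$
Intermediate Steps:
$o = 660$ ($o = - 24 \left(- 7 \left(-2\right)^{2} + \frac{3}{6}\right) = - 24 \left(\left(-7\right) 4 + 3 \cdot \frac{1}{6}\right) = - 24 \left(-28 + \frac{1}{2}\right) = \left(-24\right) \left(- \frac{55}{2}\right) = 660$)
$\frac{\sqrt{o - 16271}}{-10884} = \frac{\sqrt{660 - 16271}}{-10884} = \sqrt{-15611} \left(- \frac{1}{10884}\right) = i \sqrt{15611} \left(- \frac{1}{10884}\right) = - \frac{i \sqrt{15611}}{10884}$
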